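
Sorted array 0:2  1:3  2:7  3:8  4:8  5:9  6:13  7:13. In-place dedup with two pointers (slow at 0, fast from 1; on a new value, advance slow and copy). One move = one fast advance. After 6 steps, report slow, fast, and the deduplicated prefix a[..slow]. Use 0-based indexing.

(s=0,f=1) a[fast]=3≠a[slow]=2 write a[1]=3 → slow++,fast++
(s=1,f=2) a[fast]=7≠a[slow]=3 write a[2]=7 → slow++,fast++
(s=2,f=3) a[fast]=8≠a[slow]=7 write a[3]=8 → slow++,fast++
(s=3,f=4) a[fast]=8=a[slow] dup → fast++
(s=3,f=5) a[fast]=9≠a[slow]=8 write a[4]=9 → slow++,fast++
(s=4,f=6) a[fast]=13≠a[slow]=9 write a[5]=13 → slow++,fast++

slow=5, fast=7, prefix=[2, 3, 7, 8, 9, 13]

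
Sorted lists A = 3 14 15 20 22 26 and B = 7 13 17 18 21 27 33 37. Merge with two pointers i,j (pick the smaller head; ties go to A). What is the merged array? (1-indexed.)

i=1 j=1: A[i]=3<=B[j]=7 take 3, i++
i=2 j=1: A[i]=14>B[j]=7 take 7, j++
i=2 j=2: A[i]=14>B[j]=13 take 13, j++
i=2 j=3: A[i]=14<=B[j]=17 take 14, i++
i=3 j=3: A[i]=15<=B[j]=17 take 15, i++
i=4 j=3: A[i]=20>B[j]=17 take 17, j++
i=4 j=4: A[i]=20>B[j]=18 take 18, j++
i=4 j=5: A[i]=20<=B[j]=21 take 20, i++
i=5 j=5: A[i]=22>B[j]=21 take 21, j++
i=5 j=6: A[i]=22<=B[j]=27 take 22, i++
i=6 j=6: A[i]=26<=B[j]=27 take 26, i++
i=7 j=6: A done, take B[j]=27, j++
i=7 j=7: A done, take B[j]=33, j++
i=7 j=8: A done, take B[j]=37, j++

[3, 7, 13, 14, 15, 17, 18, 20, 21, 22, 26, 27, 33, 37]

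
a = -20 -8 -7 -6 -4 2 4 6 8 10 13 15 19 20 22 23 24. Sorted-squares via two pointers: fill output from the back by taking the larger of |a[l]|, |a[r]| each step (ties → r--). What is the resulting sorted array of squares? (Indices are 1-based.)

l=1 r=17: |-20|<=|24| out[17]=576, r--
l=1 r=16: |-20|<=|23| out[16]=529, r--
l=1 r=15: |-20|<=|22| out[15]=484, r--
l=1 r=14: |-20|<=|20| out[14]=400, r--
l=1 r=13: |-20|>|19| out[13]=400, l++
l=2 r=13: |-8|<=|19| out[12]=361, r--
l=2 r=12: |-8|<=|15| out[11]=225, r--
l=2 r=11: |-8|<=|13| out[10]=169, r--
l=2 r=10: |-8|<=|10| out[9]=100, r--
l=2 r=9: |-8|<=|8| out[8]=64, r--
l=2 r=8: |-8|>|6| out[7]=64, l++
l=3 r=8: |-7|>|6| out[6]=49, l++
l=4 r=8: |-6|<=|6| out[5]=36, r--
l=4 r=7: |-6|>|4| out[4]=36, l++
l=5 r=7: |-4|<=|4| out[3]=16, r--
l=5 r=6: |-4|>|2| out[2]=16, l++
l=6 r=6: |2|<=|2| out[1]=4, r--

[4, 16, 16, 36, 36, 49, 64, 64, 100, 169, 225, 361, 400, 400, 484, 529, 576]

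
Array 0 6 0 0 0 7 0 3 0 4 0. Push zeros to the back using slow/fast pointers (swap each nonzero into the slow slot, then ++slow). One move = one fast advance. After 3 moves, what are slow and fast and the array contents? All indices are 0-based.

(s=0,f=0) a[fast]=0 → fast++
(s=0,f=1) a[fast]=6≠0 swap→a[0]=6 → slow++,fast++
(s=1,f=2) a[fast]=0 → fast++

slow=1, fast=3, a=[6, 0, 0, 0, 0, 7, 0, 3, 0, 4, 0]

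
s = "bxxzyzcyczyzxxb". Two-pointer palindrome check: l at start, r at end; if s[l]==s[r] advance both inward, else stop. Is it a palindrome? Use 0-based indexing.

[0,14] 'b'=='b' → l++,r--
[1,13] 'x'=='x' → l++,r--
[2,12] 'x'=='x' → l++,r--
[3,11] 'z'=='z' → l++,r--
[4,10] 'y'=='y' → l++,r--
[5,9] 'z'=='z' → l++,r--
[6,8] 'c'=='c' → l++,r--

palindrome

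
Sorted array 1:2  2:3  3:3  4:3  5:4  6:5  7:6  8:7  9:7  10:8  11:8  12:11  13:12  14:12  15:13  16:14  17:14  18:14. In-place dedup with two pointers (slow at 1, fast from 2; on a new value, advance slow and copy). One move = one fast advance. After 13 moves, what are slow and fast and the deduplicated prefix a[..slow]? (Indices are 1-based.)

slow=9, fast=15, prefix=[2, 3, 4, 5, 6, 7, 8, 11, 12]

slow=1 fast=2: a[fast]=3≠a[slow]=2 write a[2]=3, slow++,fast++
slow=2 fast=3: a[fast]=3=a[slow] dup, fast++
slow=2 fast=4: a[fast]=3=a[slow] dup, fast++
slow=2 fast=5: a[fast]=4≠a[slow]=3 write a[3]=4, slow++,fast++
slow=3 fast=6: a[fast]=5≠a[slow]=4 write a[4]=5, slow++,fast++
slow=4 fast=7: a[fast]=6≠a[slow]=5 write a[5]=6, slow++,fast++
slow=5 fast=8: a[fast]=7≠a[slow]=6 write a[6]=7, slow++,fast++
slow=6 fast=9: a[fast]=7=a[slow] dup, fast++
slow=6 fast=10: a[fast]=8≠a[slow]=7 write a[7]=8, slow++,fast++
slow=7 fast=11: a[fast]=8=a[slow] dup, fast++
slow=7 fast=12: a[fast]=11≠a[slow]=8 write a[8]=11, slow++,fast++
slow=8 fast=13: a[fast]=12≠a[slow]=11 write a[9]=12, slow++,fast++
slow=9 fast=14: a[fast]=12=a[slow] dup, fast++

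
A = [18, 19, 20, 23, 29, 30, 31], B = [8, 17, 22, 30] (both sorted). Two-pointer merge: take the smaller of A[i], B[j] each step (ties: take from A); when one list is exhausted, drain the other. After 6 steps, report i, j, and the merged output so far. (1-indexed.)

i=4, j=4, merged so far=[8, 17, 18, 19, 20, 22]

i=1 j=1: A[i]=18>B[j]=8 take 8, j++
i=1 j=2: A[i]=18>B[j]=17 take 17, j++
i=1 j=3: A[i]=18<=B[j]=22 take 18, i++
i=2 j=3: A[i]=19<=B[j]=22 take 19, i++
i=3 j=3: A[i]=20<=B[j]=22 take 20, i++
i=4 j=3: A[i]=23>B[j]=22 take 22, j++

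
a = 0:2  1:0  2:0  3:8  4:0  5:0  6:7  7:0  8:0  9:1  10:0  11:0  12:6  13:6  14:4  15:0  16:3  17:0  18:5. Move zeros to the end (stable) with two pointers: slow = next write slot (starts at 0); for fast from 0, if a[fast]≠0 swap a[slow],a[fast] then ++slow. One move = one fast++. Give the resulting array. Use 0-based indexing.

slow=0 fast=0: a[fast]=2≠0 swap→a[0]=2, slow++,fast++
slow=1 fast=1: a[fast]=0, fast++
slow=1 fast=2: a[fast]=0, fast++
slow=1 fast=3: a[fast]=8≠0 swap→a[1]=8, slow++,fast++
slow=2 fast=4: a[fast]=0, fast++
slow=2 fast=5: a[fast]=0, fast++
slow=2 fast=6: a[fast]=7≠0 swap→a[2]=7, slow++,fast++
slow=3 fast=7: a[fast]=0, fast++
slow=3 fast=8: a[fast]=0, fast++
slow=3 fast=9: a[fast]=1≠0 swap→a[3]=1, slow++,fast++
slow=4 fast=10: a[fast]=0, fast++
slow=4 fast=11: a[fast]=0, fast++
slow=4 fast=12: a[fast]=6≠0 swap→a[4]=6, slow++,fast++
slow=5 fast=13: a[fast]=6≠0 swap→a[5]=6, slow++,fast++
slow=6 fast=14: a[fast]=4≠0 swap→a[6]=4, slow++,fast++
slow=7 fast=15: a[fast]=0, fast++
slow=7 fast=16: a[fast]=3≠0 swap→a[7]=3, slow++,fast++
slow=8 fast=17: a[fast]=0, fast++
slow=8 fast=18: a[fast]=5≠0 swap→a[8]=5, slow++,fast++

[2, 8, 7, 1, 6, 6, 4, 3, 5, 0, 0, 0, 0, 0, 0, 0, 0, 0, 0]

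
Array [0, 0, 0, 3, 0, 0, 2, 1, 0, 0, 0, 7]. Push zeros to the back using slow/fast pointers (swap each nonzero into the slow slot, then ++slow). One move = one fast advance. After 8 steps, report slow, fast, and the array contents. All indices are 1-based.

(s=1,f=1) a[fast]=0 → fast++
(s=1,f=2) a[fast]=0 → fast++
(s=1,f=3) a[fast]=0 → fast++
(s=1,f=4) a[fast]=3≠0 swap→a[1]=3 → slow++,fast++
(s=2,f=5) a[fast]=0 → fast++
(s=2,f=6) a[fast]=0 → fast++
(s=2,f=7) a[fast]=2≠0 swap→a[2]=2 → slow++,fast++
(s=3,f=8) a[fast]=1≠0 swap→a[3]=1 → slow++,fast++

slow=4, fast=9, a=[3, 2, 1, 0, 0, 0, 0, 0, 0, 0, 0, 7]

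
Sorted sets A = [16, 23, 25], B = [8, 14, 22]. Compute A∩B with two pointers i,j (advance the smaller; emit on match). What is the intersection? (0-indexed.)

intersection = []

i=0 j=0: 16>8, j++
i=0 j=1: 16>14, j++
i=0 j=2: 16<22, i++
i=1 j=2: 23>22, j++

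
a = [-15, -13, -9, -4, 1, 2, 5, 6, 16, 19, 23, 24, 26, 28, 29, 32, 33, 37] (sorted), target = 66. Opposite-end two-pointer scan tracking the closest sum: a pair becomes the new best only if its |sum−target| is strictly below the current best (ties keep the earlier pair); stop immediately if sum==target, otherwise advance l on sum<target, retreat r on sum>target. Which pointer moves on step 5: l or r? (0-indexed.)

l=0 r=17: -15+37=22 d=44 *, l++
l=1 r=17: -13+37=24 d=42 *, l++
l=2 r=17: -9+37=28 d=38 *, l++
l=3 r=17: -4+37=33 d=33 *, l++
l=4 r=17: 1+37=38 d=28 *, l++

l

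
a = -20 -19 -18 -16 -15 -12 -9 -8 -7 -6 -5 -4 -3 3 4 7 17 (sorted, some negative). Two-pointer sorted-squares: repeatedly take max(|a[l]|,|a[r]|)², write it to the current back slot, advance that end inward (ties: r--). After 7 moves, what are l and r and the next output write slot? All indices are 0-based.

[0,16] |-20|>|17| out[16]=400 → l++
[1,16] |-19|>|17| out[15]=361 → l++
[2,16] |-18|>|17| out[14]=324 → l++
[3,16] |-16|<=|17| out[13]=289 → r--
[3,15] |-16|>|7| out[12]=256 → l++
[4,15] |-15|>|7| out[11]=225 → l++
[5,15] |-12|>|7| out[10]=144 → l++

l=6, r=15, next write slot=9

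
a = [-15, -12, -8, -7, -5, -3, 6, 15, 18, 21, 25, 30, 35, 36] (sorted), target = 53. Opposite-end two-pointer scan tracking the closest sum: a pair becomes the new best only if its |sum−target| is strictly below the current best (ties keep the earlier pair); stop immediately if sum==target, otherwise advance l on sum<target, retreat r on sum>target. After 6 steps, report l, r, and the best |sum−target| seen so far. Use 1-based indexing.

l=1 r=14: -15+36=21 d=32 *, l++
l=2 r=14: -12+36=24 d=29 *, l++
l=3 r=14: -8+36=28 d=25 *, l++
l=4 r=14: -7+36=29 d=24 *, l++
l=5 r=14: -5+36=31 d=22 *, l++
l=6 r=14: -3+36=33 d=20 *, l++

l=7, r=14, best |Δ|=20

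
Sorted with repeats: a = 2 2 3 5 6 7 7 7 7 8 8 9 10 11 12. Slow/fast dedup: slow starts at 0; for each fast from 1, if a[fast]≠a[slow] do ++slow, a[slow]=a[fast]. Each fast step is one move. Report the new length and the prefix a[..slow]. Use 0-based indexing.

(s=0,f=1) a[fast]=2=a[slow] dup → fast++
(s=0,f=2) a[fast]=3≠a[slow]=2 write a[1]=3 → slow++,fast++
(s=1,f=3) a[fast]=5≠a[slow]=3 write a[2]=5 → slow++,fast++
(s=2,f=4) a[fast]=6≠a[slow]=5 write a[3]=6 → slow++,fast++
(s=3,f=5) a[fast]=7≠a[slow]=6 write a[4]=7 → slow++,fast++
(s=4,f=6) a[fast]=7=a[slow] dup → fast++
(s=4,f=7) a[fast]=7=a[slow] dup → fast++
(s=4,f=8) a[fast]=7=a[slow] dup → fast++
(s=4,f=9) a[fast]=8≠a[slow]=7 write a[5]=8 → slow++,fast++
(s=5,f=10) a[fast]=8=a[slow] dup → fast++
(s=5,f=11) a[fast]=9≠a[slow]=8 write a[6]=9 → slow++,fast++
(s=6,f=12) a[fast]=10≠a[slow]=9 write a[7]=10 → slow++,fast++
(s=7,f=13) a[fast]=11≠a[slow]=10 write a[8]=11 → slow++,fast++
(s=8,f=14) a[fast]=12≠a[slow]=11 write a[9]=12 → slow++,fast++

length 10; prefix = [2, 3, 5, 6, 7, 8, 9, 10, 11, 12]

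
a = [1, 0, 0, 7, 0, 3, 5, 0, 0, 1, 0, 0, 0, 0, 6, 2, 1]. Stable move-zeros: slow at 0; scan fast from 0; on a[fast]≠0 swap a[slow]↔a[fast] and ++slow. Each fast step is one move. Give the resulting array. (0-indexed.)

[1, 7, 3, 5, 1, 6, 2, 1, 0, 0, 0, 0, 0, 0, 0, 0, 0]

(s=0,f=0) a[fast]=1≠0 swap→a[0]=1 → slow++,fast++
(s=1,f=1) a[fast]=0 → fast++
(s=1,f=2) a[fast]=0 → fast++
(s=1,f=3) a[fast]=7≠0 swap→a[1]=7 → slow++,fast++
(s=2,f=4) a[fast]=0 → fast++
(s=2,f=5) a[fast]=3≠0 swap→a[2]=3 → slow++,fast++
(s=3,f=6) a[fast]=5≠0 swap→a[3]=5 → slow++,fast++
(s=4,f=7) a[fast]=0 → fast++
(s=4,f=8) a[fast]=0 → fast++
(s=4,f=9) a[fast]=1≠0 swap→a[4]=1 → slow++,fast++
(s=5,f=10) a[fast]=0 → fast++
(s=5,f=11) a[fast]=0 → fast++
(s=5,f=12) a[fast]=0 → fast++
(s=5,f=13) a[fast]=0 → fast++
(s=5,f=14) a[fast]=6≠0 swap→a[5]=6 → slow++,fast++
(s=6,f=15) a[fast]=2≠0 swap→a[6]=2 → slow++,fast++
(s=7,f=16) a[fast]=1≠0 swap→a[7]=1 → slow++,fast++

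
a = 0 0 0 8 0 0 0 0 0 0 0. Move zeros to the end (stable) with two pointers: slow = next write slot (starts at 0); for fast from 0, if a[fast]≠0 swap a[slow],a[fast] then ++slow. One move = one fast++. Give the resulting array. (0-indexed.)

slow=0 fast=0: a[fast]=0, fast++
slow=0 fast=1: a[fast]=0, fast++
slow=0 fast=2: a[fast]=0, fast++
slow=0 fast=3: a[fast]=8≠0 swap→a[0]=8, slow++,fast++
slow=1 fast=4: a[fast]=0, fast++
slow=1 fast=5: a[fast]=0, fast++
slow=1 fast=6: a[fast]=0, fast++
slow=1 fast=7: a[fast]=0, fast++
slow=1 fast=8: a[fast]=0, fast++
slow=1 fast=9: a[fast]=0, fast++
slow=1 fast=10: a[fast]=0, fast++

[8, 0, 0, 0, 0, 0, 0, 0, 0, 0, 0]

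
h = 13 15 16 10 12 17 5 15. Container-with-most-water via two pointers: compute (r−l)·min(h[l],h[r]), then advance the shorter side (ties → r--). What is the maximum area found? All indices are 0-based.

max area = 91

[0,7] min(13,15)*7=91 best=91 * → l++
[1,7] min(15,15)*6=90 best=91 → r--
[1,6] min(15,5)*5=25 best=91 → r--
[1,5] min(15,17)*4=60 best=91 → l++
[2,5] min(16,17)*3=48 best=91 → l++
[3,5] min(10,17)*2=20 best=91 → l++
[4,5] min(12,17)*1=12 best=91 → l++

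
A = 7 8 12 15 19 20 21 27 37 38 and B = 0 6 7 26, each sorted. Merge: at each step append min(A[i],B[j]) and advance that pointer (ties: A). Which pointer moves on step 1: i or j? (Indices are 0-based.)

i=0 j=0: A[i]=7>B[j]=0 take 0, j++

j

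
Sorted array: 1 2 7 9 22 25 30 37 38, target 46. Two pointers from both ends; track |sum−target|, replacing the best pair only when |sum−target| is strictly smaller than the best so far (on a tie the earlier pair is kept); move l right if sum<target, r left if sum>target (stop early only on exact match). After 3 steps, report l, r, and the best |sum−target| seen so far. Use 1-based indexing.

l=1 r=9: 1+38=39 d=7 *, l++
l=2 r=9: 2+38=40 d=6 *, l++
l=3 r=9: 7+38=45 d=1 *, l++

l=4, r=9, best |Δ|=1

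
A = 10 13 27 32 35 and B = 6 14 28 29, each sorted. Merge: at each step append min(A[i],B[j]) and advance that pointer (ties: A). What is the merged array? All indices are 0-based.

i=0 j=0: A[i]=10>B[j]=6 take 6, j++
i=0 j=1: A[i]=10<=B[j]=14 take 10, i++
i=1 j=1: A[i]=13<=B[j]=14 take 13, i++
i=2 j=1: A[i]=27>B[j]=14 take 14, j++
i=2 j=2: A[i]=27<=B[j]=28 take 27, i++
i=3 j=2: A[i]=32>B[j]=28 take 28, j++
i=3 j=3: A[i]=32>B[j]=29 take 29, j++
i=3 j=4: B done, take A[i]=32, i++
i=4 j=4: B done, take A[i]=35, i++

[6, 10, 13, 14, 27, 28, 29, 32, 35]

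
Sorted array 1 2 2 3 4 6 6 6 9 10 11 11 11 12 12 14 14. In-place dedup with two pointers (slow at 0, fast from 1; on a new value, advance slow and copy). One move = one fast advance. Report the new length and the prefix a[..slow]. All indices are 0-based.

length 10; prefix = [1, 2, 3, 4, 6, 9, 10, 11, 12, 14]

slow=0 fast=1: a[fast]=2≠a[slow]=1 write a[1]=2, slow++,fast++
slow=1 fast=2: a[fast]=2=a[slow] dup, fast++
slow=1 fast=3: a[fast]=3≠a[slow]=2 write a[2]=3, slow++,fast++
slow=2 fast=4: a[fast]=4≠a[slow]=3 write a[3]=4, slow++,fast++
slow=3 fast=5: a[fast]=6≠a[slow]=4 write a[4]=6, slow++,fast++
slow=4 fast=6: a[fast]=6=a[slow] dup, fast++
slow=4 fast=7: a[fast]=6=a[slow] dup, fast++
slow=4 fast=8: a[fast]=9≠a[slow]=6 write a[5]=9, slow++,fast++
slow=5 fast=9: a[fast]=10≠a[slow]=9 write a[6]=10, slow++,fast++
slow=6 fast=10: a[fast]=11≠a[slow]=10 write a[7]=11, slow++,fast++
slow=7 fast=11: a[fast]=11=a[slow] dup, fast++
slow=7 fast=12: a[fast]=11=a[slow] dup, fast++
slow=7 fast=13: a[fast]=12≠a[slow]=11 write a[8]=12, slow++,fast++
slow=8 fast=14: a[fast]=12=a[slow] dup, fast++
slow=8 fast=15: a[fast]=14≠a[slow]=12 write a[9]=14, slow++,fast++
slow=9 fast=16: a[fast]=14=a[slow] dup, fast++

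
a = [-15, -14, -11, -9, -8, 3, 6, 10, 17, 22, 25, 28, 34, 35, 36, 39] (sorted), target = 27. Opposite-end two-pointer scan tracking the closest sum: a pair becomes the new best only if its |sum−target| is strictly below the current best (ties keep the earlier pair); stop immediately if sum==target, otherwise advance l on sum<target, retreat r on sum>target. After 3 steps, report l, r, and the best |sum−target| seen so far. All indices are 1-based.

l=1 r=16: -15+39=24 d=3 *, l++
l=2 r=16: -14+39=25 d=2 *, l++
l=3 r=16: -11+39=28 d=1 *, r--

l=3, r=15, best |Δ|=1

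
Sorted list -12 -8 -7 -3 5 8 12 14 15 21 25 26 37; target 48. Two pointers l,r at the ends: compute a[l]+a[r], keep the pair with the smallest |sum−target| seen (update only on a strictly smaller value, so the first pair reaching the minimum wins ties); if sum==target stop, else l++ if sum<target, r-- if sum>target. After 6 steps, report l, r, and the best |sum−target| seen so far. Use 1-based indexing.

l=1 r=13: -12+37=25 d=23 *, l++
l=2 r=13: -8+37=29 d=19 *, l++
l=3 r=13: -7+37=30 d=18 *, l++
l=4 r=13: -3+37=34 d=14 *, l++
l=5 r=13: 5+37=42 d=6 *, l++
l=6 r=13: 8+37=45 d=3 *, l++

l=7, r=13, best |Δ|=3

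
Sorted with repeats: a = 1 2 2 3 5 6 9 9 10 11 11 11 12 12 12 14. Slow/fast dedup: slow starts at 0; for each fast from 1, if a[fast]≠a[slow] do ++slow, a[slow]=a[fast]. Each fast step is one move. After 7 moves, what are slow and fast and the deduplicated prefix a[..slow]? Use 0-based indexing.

(s=0,f=1) a[fast]=2≠a[slow]=1 write a[1]=2 → slow++,fast++
(s=1,f=2) a[fast]=2=a[slow] dup → fast++
(s=1,f=3) a[fast]=3≠a[slow]=2 write a[2]=3 → slow++,fast++
(s=2,f=4) a[fast]=5≠a[slow]=3 write a[3]=5 → slow++,fast++
(s=3,f=5) a[fast]=6≠a[slow]=5 write a[4]=6 → slow++,fast++
(s=4,f=6) a[fast]=9≠a[slow]=6 write a[5]=9 → slow++,fast++
(s=5,f=7) a[fast]=9=a[slow] dup → fast++

slow=5, fast=8, prefix=[1, 2, 3, 5, 6, 9]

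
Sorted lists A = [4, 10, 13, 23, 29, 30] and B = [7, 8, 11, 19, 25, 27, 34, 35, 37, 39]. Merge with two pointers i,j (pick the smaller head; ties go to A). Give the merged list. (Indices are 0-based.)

[i=0,j=0] A[i]=4<=B[j]=7 take 4 → i++
[i=1,j=0] A[i]=10>B[j]=7 take 7 → j++
[i=1,j=1] A[i]=10>B[j]=8 take 8 → j++
[i=1,j=2] A[i]=10<=B[j]=11 take 10 → i++
[i=2,j=2] A[i]=13>B[j]=11 take 11 → j++
[i=2,j=3] A[i]=13<=B[j]=19 take 13 → i++
[i=3,j=3] A[i]=23>B[j]=19 take 19 → j++
[i=3,j=4] A[i]=23<=B[j]=25 take 23 → i++
[i=4,j=4] A[i]=29>B[j]=25 take 25 → j++
[i=4,j=5] A[i]=29>B[j]=27 take 27 → j++
[i=4,j=6] A[i]=29<=B[j]=34 take 29 → i++
[i=5,j=6] A[i]=30<=B[j]=34 take 30 → i++
[i=6,j=6] A done, take B[j]=34 → j++
[i=6,j=7] A done, take B[j]=35 → j++
[i=6,j=8] A done, take B[j]=37 → j++
[i=6,j=9] A done, take B[j]=39 → j++

[4, 7, 8, 10, 11, 13, 19, 23, 25, 27, 29, 30, 34, 35, 37, 39]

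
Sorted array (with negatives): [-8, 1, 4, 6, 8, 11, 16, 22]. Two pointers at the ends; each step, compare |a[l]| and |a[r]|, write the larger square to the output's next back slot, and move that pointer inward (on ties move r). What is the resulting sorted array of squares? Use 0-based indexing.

[1, 16, 36, 64, 64, 121, 256, 484]

[0,7] |-8|<=|22| out[7]=484 → r--
[0,6] |-8|<=|16| out[6]=256 → r--
[0,5] |-8|<=|11| out[5]=121 → r--
[0,4] |-8|<=|8| out[4]=64 → r--
[0,3] |-8|>|6| out[3]=64 → l++
[1,3] |1|<=|6| out[2]=36 → r--
[1,2] |1|<=|4| out[1]=16 → r--
[1,1] |1|<=|1| out[0]=1 → r--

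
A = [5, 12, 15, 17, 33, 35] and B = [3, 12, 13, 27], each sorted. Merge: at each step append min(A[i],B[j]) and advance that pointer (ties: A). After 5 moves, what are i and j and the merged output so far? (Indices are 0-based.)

[i=0,j=0] A[i]=5>B[j]=3 take 3 → j++
[i=0,j=1] A[i]=5<=B[j]=12 take 5 → i++
[i=1,j=1] A[i]=12<=B[j]=12 take 12 → i++
[i=2,j=1] A[i]=15>B[j]=12 take 12 → j++
[i=2,j=2] A[i]=15>B[j]=13 take 13 → j++

i=2, j=3, merged so far=[3, 5, 12, 12, 13]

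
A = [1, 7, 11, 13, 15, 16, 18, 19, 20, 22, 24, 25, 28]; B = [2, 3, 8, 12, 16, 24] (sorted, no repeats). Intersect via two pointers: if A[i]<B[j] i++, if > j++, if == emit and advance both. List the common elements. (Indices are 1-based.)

intersection = [16, 24]

i=1 j=1: 1<2, i++
i=2 j=1: 7>2, j++
i=2 j=2: 7>3, j++
i=2 j=3: 7<8, i++
i=3 j=3: 11>8, j++
i=3 j=4: 11<12, i++
i=4 j=4: 13>12, j++
i=4 j=5: 13<16, i++
i=5 j=5: 15<16, i++
i=6 j=5: 16==16 emit, i++,j++
i=7 j=6: 18<24, i++
i=8 j=6: 19<24, i++
i=9 j=6: 20<24, i++
i=10 j=6: 22<24, i++
i=11 j=6: 24==24 emit, i++,j++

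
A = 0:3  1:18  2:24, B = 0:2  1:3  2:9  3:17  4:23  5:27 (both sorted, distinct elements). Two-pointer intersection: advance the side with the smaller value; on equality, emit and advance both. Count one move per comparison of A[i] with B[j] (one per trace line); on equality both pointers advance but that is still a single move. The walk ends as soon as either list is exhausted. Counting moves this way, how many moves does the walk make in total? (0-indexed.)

7 moves

[i=0,j=0] 3>2 → j++
[i=0,j=1] 3==3 emit → i++,j++
[i=1,j=2] 18>9 → j++
[i=1,j=3] 18>17 → j++
[i=1,j=4] 18<23 → i++
[i=2,j=4] 24>23 → j++
[i=2,j=5] 24<27 → i++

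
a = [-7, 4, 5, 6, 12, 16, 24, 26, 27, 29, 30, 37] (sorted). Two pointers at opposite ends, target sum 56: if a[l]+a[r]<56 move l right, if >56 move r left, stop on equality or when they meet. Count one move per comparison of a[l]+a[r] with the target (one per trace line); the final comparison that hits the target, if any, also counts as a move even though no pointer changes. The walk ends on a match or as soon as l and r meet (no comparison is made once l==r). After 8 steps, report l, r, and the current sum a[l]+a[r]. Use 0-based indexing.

l=7, r=10, sum=56

l=0 r=11: -7+37=30 <56, l++
l=1 r=11: 4+37=41 <56, l++
l=2 r=11: 5+37=42 <56, l++
l=3 r=11: 6+37=43 <56, l++
l=4 r=11: 12+37=49 <56, l++
l=5 r=11: 16+37=53 <56, l++
l=6 r=11: 24+37=61 >56, r--
l=6 r=10: 24+30=54 <56, l++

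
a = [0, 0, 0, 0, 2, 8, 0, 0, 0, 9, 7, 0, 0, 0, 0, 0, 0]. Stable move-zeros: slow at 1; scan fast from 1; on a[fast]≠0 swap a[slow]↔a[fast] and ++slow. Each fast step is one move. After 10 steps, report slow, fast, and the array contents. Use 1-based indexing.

slow=4, fast=11, a=[2, 8, 9, 0, 0, 0, 0, 0, 0, 0, 7, 0, 0, 0, 0, 0, 0]

(s=1,f=1) a[fast]=0 → fast++
(s=1,f=2) a[fast]=0 → fast++
(s=1,f=3) a[fast]=0 → fast++
(s=1,f=4) a[fast]=0 → fast++
(s=1,f=5) a[fast]=2≠0 swap→a[1]=2 → slow++,fast++
(s=2,f=6) a[fast]=8≠0 swap→a[2]=8 → slow++,fast++
(s=3,f=7) a[fast]=0 → fast++
(s=3,f=8) a[fast]=0 → fast++
(s=3,f=9) a[fast]=0 → fast++
(s=3,f=10) a[fast]=9≠0 swap→a[3]=9 → slow++,fast++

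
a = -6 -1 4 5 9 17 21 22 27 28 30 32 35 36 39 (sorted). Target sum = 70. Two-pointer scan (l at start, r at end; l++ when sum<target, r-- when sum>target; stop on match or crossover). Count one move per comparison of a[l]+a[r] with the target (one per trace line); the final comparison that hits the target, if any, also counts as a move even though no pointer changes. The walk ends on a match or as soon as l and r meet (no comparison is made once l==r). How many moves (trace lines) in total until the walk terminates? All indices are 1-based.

[1,15] -6+39=33 <70 → l++
[2,15] -1+39=38 <70 → l++
[3,15] 4+39=43 <70 → l++
[4,15] 5+39=44 <70 → l++
[5,15] 9+39=48 <70 → l++
[6,15] 17+39=56 <70 → l++
[7,15] 21+39=60 <70 → l++
[8,15] 22+39=61 <70 → l++
[9,15] 27+39=66 <70 → l++
[10,15] 28+39=67 <70 → l++
[11,15] 30+39=69 <70 → l++
[12,15] 32+39=71 >70 → r--
[12,14] 32+36=68 <70 → l++
[13,14] 35+36=71 >70 → r--

14 moves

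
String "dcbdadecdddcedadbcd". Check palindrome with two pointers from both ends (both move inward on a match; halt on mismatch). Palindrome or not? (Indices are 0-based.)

palindrome

[0,18] 'd'=='d' → l++,r--
[1,17] 'c'=='c' → l++,r--
[2,16] 'b'=='b' → l++,r--
[3,15] 'd'=='d' → l++,r--
[4,14] 'a'=='a' → l++,r--
[5,13] 'd'=='d' → l++,r--
[6,12] 'e'=='e' → l++,r--
[7,11] 'c'=='c' → l++,r--
[8,10] 'd'=='d' → l++,r--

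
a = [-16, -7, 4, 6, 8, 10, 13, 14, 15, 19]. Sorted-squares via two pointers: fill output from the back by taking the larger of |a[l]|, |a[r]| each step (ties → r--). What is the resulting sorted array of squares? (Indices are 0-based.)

[16, 36, 49, 64, 100, 169, 196, 225, 256, 361]

l=0 r=9: |-16|<=|19| out[9]=361, r--
l=0 r=8: |-16|>|15| out[8]=256, l++
l=1 r=8: |-7|<=|15| out[7]=225, r--
l=1 r=7: |-7|<=|14| out[6]=196, r--
l=1 r=6: |-7|<=|13| out[5]=169, r--
l=1 r=5: |-7|<=|10| out[4]=100, r--
l=1 r=4: |-7|<=|8| out[3]=64, r--
l=1 r=3: |-7|>|6| out[2]=49, l++
l=2 r=3: |4|<=|6| out[1]=36, r--
l=2 r=2: |4|<=|4| out[0]=16, r--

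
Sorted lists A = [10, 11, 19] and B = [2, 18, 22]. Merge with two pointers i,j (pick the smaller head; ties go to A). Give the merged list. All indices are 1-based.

[2, 10, 11, 18, 19, 22]

[i=1,j=1] A[i]=10>B[j]=2 take 2 → j++
[i=1,j=2] A[i]=10<=B[j]=18 take 10 → i++
[i=2,j=2] A[i]=11<=B[j]=18 take 11 → i++
[i=3,j=2] A[i]=19>B[j]=18 take 18 → j++
[i=3,j=3] A[i]=19<=B[j]=22 take 19 → i++
[i=4,j=3] A done, take B[j]=22 → j++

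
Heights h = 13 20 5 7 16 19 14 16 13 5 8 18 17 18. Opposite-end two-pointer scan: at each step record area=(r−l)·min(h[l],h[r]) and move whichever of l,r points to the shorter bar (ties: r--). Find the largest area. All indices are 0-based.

max area = 216

l=0 r=13: min(13,18)*13=169 best=169 *, l++
l=1 r=13: min(20,18)*12=216 best=216 *, r--
l=1 r=12: min(20,17)*11=187 best=216, r--
l=1 r=11: min(20,18)*10=180 best=216, r--
l=1 r=10: min(20,8)*9=72 best=216, r--
l=1 r=9: min(20,5)*8=40 best=216, r--
l=1 r=8: min(20,13)*7=91 best=216, r--
l=1 r=7: min(20,16)*6=96 best=216, r--
l=1 r=6: min(20,14)*5=70 best=216, r--
l=1 r=5: min(20,19)*4=76 best=216, r--
l=1 r=4: min(20,16)*3=48 best=216, r--
l=1 r=3: min(20,7)*2=14 best=216, r--
l=1 r=2: min(20,5)*1=5 best=216, r--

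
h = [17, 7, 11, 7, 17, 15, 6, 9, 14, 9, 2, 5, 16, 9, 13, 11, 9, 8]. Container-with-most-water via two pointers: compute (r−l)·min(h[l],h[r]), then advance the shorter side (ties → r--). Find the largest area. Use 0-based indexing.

l=0 r=17: min(17,8)*17=136 best=136 *, r--
l=0 r=16: min(17,9)*16=144 best=144 *, r--
l=0 r=15: min(17,11)*15=165 best=165 *, r--
l=0 r=14: min(17,13)*14=182 best=182 *, r--
l=0 r=13: min(17,9)*13=117 best=182, r--
l=0 r=12: min(17,16)*12=192 best=192 *, r--
l=0 r=11: min(17,5)*11=55 best=192, r--
l=0 r=10: min(17,2)*10=20 best=192, r--
l=0 r=9: min(17,9)*9=81 best=192, r--
l=0 r=8: min(17,14)*8=112 best=192, r--
l=0 r=7: min(17,9)*7=63 best=192, r--
l=0 r=6: min(17,6)*6=36 best=192, r--
l=0 r=5: min(17,15)*5=75 best=192, r--
l=0 r=4: min(17,17)*4=68 best=192, r--
l=0 r=3: min(17,7)*3=21 best=192, r--
l=0 r=2: min(17,11)*2=22 best=192, r--
l=0 r=1: min(17,7)*1=7 best=192, r--

max area = 192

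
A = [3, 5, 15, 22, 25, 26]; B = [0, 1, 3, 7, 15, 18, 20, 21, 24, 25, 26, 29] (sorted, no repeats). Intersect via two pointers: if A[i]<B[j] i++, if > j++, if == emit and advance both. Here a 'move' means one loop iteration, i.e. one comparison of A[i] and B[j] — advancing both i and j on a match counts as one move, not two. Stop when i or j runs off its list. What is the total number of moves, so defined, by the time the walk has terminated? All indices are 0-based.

13 moves

[i=0,j=0] 3>0 → j++
[i=0,j=1] 3>1 → j++
[i=0,j=2] 3==3 emit → i++,j++
[i=1,j=3] 5<7 → i++
[i=2,j=3] 15>7 → j++
[i=2,j=4] 15==15 emit → i++,j++
[i=3,j=5] 22>18 → j++
[i=3,j=6] 22>20 → j++
[i=3,j=7] 22>21 → j++
[i=3,j=8] 22<24 → i++
[i=4,j=8] 25>24 → j++
[i=4,j=9] 25==25 emit → i++,j++
[i=5,j=10] 26==26 emit → i++,j++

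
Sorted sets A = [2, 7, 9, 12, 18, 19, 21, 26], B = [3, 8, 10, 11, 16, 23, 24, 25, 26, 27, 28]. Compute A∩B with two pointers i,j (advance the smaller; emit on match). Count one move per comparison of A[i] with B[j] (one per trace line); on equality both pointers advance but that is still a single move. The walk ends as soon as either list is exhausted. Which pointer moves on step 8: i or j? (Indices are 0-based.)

i=0 j=0: 2<3, i++
i=1 j=0: 7>3, j++
i=1 j=1: 7<8, i++
i=2 j=1: 9>8, j++
i=2 j=2: 9<10, i++
i=3 j=2: 12>10, j++
i=3 j=3: 12>11, j++
i=3 j=4: 12<16, i++

i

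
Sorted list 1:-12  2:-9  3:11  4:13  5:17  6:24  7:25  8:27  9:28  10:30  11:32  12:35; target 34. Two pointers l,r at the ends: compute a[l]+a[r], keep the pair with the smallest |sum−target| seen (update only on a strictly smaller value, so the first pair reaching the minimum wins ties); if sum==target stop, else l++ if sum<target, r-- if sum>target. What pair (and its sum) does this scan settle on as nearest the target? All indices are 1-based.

pair (11, 24) with sum 35 (|Δ|=1)

l=1 r=12: -12+35=23 d=11 *, l++
l=2 r=12: -9+35=26 d=8 *, l++
l=3 r=12: 11+35=46 d=12, r--
l=3 r=11: 11+32=43 d=9, r--
l=3 r=10: 11+30=41 d=7 *, r--
l=3 r=9: 11+28=39 d=5 *, r--
l=3 r=8: 11+27=38 d=4 *, r--
l=3 r=7: 11+25=36 d=2 *, r--
l=3 r=6: 11+24=35 d=1 *, r--
l=3 r=5: 11+17=28 d=6, l++
l=4 r=5: 13+17=30 d=4, l++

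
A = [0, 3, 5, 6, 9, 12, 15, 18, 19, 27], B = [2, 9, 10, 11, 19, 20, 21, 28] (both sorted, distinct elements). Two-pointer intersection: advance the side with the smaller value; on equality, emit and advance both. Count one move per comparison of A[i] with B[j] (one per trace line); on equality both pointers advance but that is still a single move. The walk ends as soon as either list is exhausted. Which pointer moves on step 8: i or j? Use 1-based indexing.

i=1 j=1: 0<2, i++
i=2 j=1: 3>2, j++
i=2 j=2: 3<9, i++
i=3 j=2: 5<9, i++
i=4 j=2: 6<9, i++
i=5 j=2: 9==9 emit, i++,j++
i=6 j=3: 12>10, j++
i=6 j=4: 12>11, j++

j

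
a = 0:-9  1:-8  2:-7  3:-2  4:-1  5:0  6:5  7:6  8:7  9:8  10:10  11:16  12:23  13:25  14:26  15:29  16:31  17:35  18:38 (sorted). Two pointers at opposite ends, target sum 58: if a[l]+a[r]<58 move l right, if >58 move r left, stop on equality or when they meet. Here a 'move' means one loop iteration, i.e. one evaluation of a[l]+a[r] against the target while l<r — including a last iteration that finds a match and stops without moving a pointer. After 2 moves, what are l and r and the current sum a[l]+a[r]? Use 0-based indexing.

l=2, r=18, sum=31

[0,18] -9+38=29 <58 → l++
[1,18] -8+38=30 <58 → l++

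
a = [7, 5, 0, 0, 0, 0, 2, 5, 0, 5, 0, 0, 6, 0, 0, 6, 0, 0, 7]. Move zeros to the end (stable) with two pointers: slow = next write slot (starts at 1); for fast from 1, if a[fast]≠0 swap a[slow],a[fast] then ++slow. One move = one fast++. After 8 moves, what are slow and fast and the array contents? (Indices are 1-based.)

slow=5, fast=9, a=[7, 5, 2, 5, 0, 0, 0, 0, 0, 5, 0, 0, 6, 0, 0, 6, 0, 0, 7]

slow=1 fast=1: a[fast]=7≠0 swap→a[1]=7, slow++,fast++
slow=2 fast=2: a[fast]=5≠0 swap→a[2]=5, slow++,fast++
slow=3 fast=3: a[fast]=0, fast++
slow=3 fast=4: a[fast]=0, fast++
slow=3 fast=5: a[fast]=0, fast++
slow=3 fast=6: a[fast]=0, fast++
slow=3 fast=7: a[fast]=2≠0 swap→a[3]=2, slow++,fast++
slow=4 fast=8: a[fast]=5≠0 swap→a[4]=5, slow++,fast++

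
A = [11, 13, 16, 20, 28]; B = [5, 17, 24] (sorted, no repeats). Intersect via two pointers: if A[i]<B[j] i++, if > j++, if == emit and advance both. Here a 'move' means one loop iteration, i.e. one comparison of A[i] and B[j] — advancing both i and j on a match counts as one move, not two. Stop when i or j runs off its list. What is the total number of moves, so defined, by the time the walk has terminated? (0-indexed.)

7 moves

[i=0,j=0] 11>5 → j++
[i=0,j=1] 11<17 → i++
[i=1,j=1] 13<17 → i++
[i=2,j=1] 16<17 → i++
[i=3,j=1] 20>17 → j++
[i=3,j=2] 20<24 → i++
[i=4,j=2] 28>24 → j++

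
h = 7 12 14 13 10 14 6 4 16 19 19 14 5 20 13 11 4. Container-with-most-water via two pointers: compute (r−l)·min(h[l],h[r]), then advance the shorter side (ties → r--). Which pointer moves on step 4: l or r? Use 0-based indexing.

l

[0,16] min(7,4)*16=64 best=64 * → r--
[0,15] min(7,11)*15=105 best=105 * → l++
[1,15] min(12,11)*14=154 best=154 * → r--
[1,14] min(12,13)*13=156 best=156 * → l++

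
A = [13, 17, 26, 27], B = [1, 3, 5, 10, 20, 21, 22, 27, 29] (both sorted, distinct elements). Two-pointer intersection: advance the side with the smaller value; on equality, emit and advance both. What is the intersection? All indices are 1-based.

i=1 j=1: 13>1, j++
i=1 j=2: 13>3, j++
i=1 j=3: 13>5, j++
i=1 j=4: 13>10, j++
i=1 j=5: 13<20, i++
i=2 j=5: 17<20, i++
i=3 j=5: 26>20, j++
i=3 j=6: 26>21, j++
i=3 j=7: 26>22, j++
i=3 j=8: 26<27, i++
i=4 j=8: 27==27 emit, i++,j++

intersection = [27]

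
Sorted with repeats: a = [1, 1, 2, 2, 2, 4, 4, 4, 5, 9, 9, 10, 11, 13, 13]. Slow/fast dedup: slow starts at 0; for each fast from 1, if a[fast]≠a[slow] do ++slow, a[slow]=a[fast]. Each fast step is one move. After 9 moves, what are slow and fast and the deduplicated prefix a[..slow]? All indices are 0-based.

(s=0,f=1) a[fast]=1=a[slow] dup → fast++
(s=0,f=2) a[fast]=2≠a[slow]=1 write a[1]=2 → slow++,fast++
(s=1,f=3) a[fast]=2=a[slow] dup → fast++
(s=1,f=4) a[fast]=2=a[slow] dup → fast++
(s=1,f=5) a[fast]=4≠a[slow]=2 write a[2]=4 → slow++,fast++
(s=2,f=6) a[fast]=4=a[slow] dup → fast++
(s=2,f=7) a[fast]=4=a[slow] dup → fast++
(s=2,f=8) a[fast]=5≠a[slow]=4 write a[3]=5 → slow++,fast++
(s=3,f=9) a[fast]=9≠a[slow]=5 write a[4]=9 → slow++,fast++

slow=4, fast=10, prefix=[1, 2, 4, 5, 9]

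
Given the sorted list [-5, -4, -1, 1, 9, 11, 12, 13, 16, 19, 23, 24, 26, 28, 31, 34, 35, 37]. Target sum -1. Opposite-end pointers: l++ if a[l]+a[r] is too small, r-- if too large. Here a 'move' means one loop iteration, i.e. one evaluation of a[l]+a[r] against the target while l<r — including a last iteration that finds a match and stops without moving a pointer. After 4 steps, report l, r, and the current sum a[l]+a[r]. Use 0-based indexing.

[0,17] -5+37=32 >-1 → r--
[0,16] -5+35=30 >-1 → r--
[0,15] -5+34=29 >-1 → r--
[0,14] -5+31=26 >-1 → r--

l=0, r=13, sum=23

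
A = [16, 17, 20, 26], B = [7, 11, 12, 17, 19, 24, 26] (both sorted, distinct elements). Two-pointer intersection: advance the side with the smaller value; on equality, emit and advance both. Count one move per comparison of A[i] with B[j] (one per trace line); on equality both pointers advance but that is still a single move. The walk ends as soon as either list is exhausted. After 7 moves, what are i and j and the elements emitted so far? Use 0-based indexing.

i=3, j=5, emitted=[17]

[i=0,j=0] 16>7 → j++
[i=0,j=1] 16>11 → j++
[i=0,j=2] 16>12 → j++
[i=0,j=3] 16<17 → i++
[i=1,j=3] 17==17 emit → i++,j++
[i=2,j=4] 20>19 → j++
[i=2,j=5] 20<24 → i++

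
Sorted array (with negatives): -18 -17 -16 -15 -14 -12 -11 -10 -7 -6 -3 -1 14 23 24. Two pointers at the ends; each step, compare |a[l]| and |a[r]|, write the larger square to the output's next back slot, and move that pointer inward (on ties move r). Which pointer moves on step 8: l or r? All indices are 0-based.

l=0 r=14: |-18|<=|24| out[14]=576, r--
l=0 r=13: |-18|<=|23| out[13]=529, r--
l=0 r=12: |-18|>|14| out[12]=324, l++
l=1 r=12: |-17|>|14| out[11]=289, l++
l=2 r=12: |-16|>|14| out[10]=256, l++
l=3 r=12: |-15|>|14| out[9]=225, l++
l=4 r=12: |-14|<=|14| out[8]=196, r--
l=4 r=11: |-14|>|-1| out[7]=196, l++

l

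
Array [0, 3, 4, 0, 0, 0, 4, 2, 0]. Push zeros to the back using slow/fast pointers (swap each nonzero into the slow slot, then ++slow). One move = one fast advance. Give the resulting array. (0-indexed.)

[3, 4, 4, 2, 0, 0, 0, 0, 0]

(s=0,f=0) a[fast]=0 → fast++
(s=0,f=1) a[fast]=3≠0 swap→a[0]=3 → slow++,fast++
(s=1,f=2) a[fast]=4≠0 swap→a[1]=4 → slow++,fast++
(s=2,f=3) a[fast]=0 → fast++
(s=2,f=4) a[fast]=0 → fast++
(s=2,f=5) a[fast]=0 → fast++
(s=2,f=6) a[fast]=4≠0 swap→a[2]=4 → slow++,fast++
(s=3,f=7) a[fast]=2≠0 swap→a[3]=2 → slow++,fast++
(s=4,f=8) a[fast]=0 → fast++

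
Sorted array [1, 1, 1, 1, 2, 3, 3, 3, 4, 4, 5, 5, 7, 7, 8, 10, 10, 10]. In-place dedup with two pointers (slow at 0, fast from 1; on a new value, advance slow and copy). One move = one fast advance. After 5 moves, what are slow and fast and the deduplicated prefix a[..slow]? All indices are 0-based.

(s=0,f=1) a[fast]=1=a[slow] dup → fast++
(s=0,f=2) a[fast]=1=a[slow] dup → fast++
(s=0,f=3) a[fast]=1=a[slow] dup → fast++
(s=0,f=4) a[fast]=2≠a[slow]=1 write a[1]=2 → slow++,fast++
(s=1,f=5) a[fast]=3≠a[slow]=2 write a[2]=3 → slow++,fast++

slow=2, fast=6, prefix=[1, 2, 3]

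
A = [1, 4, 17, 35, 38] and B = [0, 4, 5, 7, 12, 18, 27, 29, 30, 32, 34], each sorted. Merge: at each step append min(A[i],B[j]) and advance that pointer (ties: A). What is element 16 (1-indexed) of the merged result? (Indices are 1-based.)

[i=1,j=1] A[i]=1>B[j]=0 take 0 → j++
[i=1,j=2] A[i]=1<=B[j]=4 take 1 → i++
[i=2,j=2] A[i]=4<=B[j]=4 take 4 → i++
[i=3,j=2] A[i]=17>B[j]=4 take 4 → j++
[i=3,j=3] A[i]=17>B[j]=5 take 5 → j++
[i=3,j=4] A[i]=17>B[j]=7 take 7 → j++
[i=3,j=5] A[i]=17>B[j]=12 take 12 → j++
[i=3,j=6] A[i]=17<=B[j]=18 take 17 → i++
[i=4,j=6] A[i]=35>B[j]=18 take 18 → j++
[i=4,j=7] A[i]=35>B[j]=27 take 27 → j++
[i=4,j=8] A[i]=35>B[j]=29 take 29 → j++
[i=4,j=9] A[i]=35>B[j]=30 take 30 → j++
[i=4,j=10] A[i]=35>B[j]=32 take 32 → j++
[i=4,j=11] A[i]=35>B[j]=34 take 34 → j++
[i=4,j=12] B done, take A[i]=35 → i++
[i=5,j=12] B done, take A[i]=38 → i++

merged[16] = 38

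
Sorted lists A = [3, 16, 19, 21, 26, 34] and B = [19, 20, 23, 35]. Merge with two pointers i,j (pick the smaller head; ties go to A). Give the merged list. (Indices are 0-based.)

[i=0,j=0] A[i]=3<=B[j]=19 take 3 → i++
[i=1,j=0] A[i]=16<=B[j]=19 take 16 → i++
[i=2,j=0] A[i]=19<=B[j]=19 take 19 → i++
[i=3,j=0] A[i]=21>B[j]=19 take 19 → j++
[i=3,j=1] A[i]=21>B[j]=20 take 20 → j++
[i=3,j=2] A[i]=21<=B[j]=23 take 21 → i++
[i=4,j=2] A[i]=26>B[j]=23 take 23 → j++
[i=4,j=3] A[i]=26<=B[j]=35 take 26 → i++
[i=5,j=3] A[i]=34<=B[j]=35 take 34 → i++
[i=6,j=3] A done, take B[j]=35 → j++

[3, 16, 19, 19, 20, 21, 23, 26, 34, 35]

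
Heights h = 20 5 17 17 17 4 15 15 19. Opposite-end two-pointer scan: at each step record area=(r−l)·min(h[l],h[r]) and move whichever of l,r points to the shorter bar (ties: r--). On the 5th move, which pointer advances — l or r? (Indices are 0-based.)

[0,8] min(20,19)*8=152 best=152 * → r--
[0,7] min(20,15)*7=105 best=152 → r--
[0,6] min(20,15)*6=90 best=152 → r--
[0,5] min(20,4)*5=20 best=152 → r--
[0,4] min(20,17)*4=68 best=152 → r--

r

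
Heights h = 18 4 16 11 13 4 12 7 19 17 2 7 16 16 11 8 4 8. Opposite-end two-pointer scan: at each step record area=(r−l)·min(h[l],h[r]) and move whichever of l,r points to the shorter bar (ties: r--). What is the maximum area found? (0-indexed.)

max area = 208

l=0 r=17: min(18,8)*17=136 best=136 *, r--
l=0 r=16: min(18,4)*16=64 best=136, r--
l=0 r=15: min(18,8)*15=120 best=136, r--
l=0 r=14: min(18,11)*14=154 best=154 *, r--
l=0 r=13: min(18,16)*13=208 best=208 *, r--
l=0 r=12: min(18,16)*12=192 best=208, r--
l=0 r=11: min(18,7)*11=77 best=208, r--
l=0 r=10: min(18,2)*10=20 best=208, r--
l=0 r=9: min(18,17)*9=153 best=208, r--
l=0 r=8: min(18,19)*8=144 best=208, l++
l=1 r=8: min(4,19)*7=28 best=208, l++
l=2 r=8: min(16,19)*6=96 best=208, l++
l=3 r=8: min(11,19)*5=55 best=208, l++
l=4 r=8: min(13,19)*4=52 best=208, l++
l=5 r=8: min(4,19)*3=12 best=208, l++
l=6 r=8: min(12,19)*2=24 best=208, l++
l=7 r=8: min(7,19)*1=7 best=208, l++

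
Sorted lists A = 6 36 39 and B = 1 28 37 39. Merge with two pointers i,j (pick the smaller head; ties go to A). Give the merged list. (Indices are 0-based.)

[1, 6, 28, 36, 37, 39, 39]

i=0 j=0: A[i]=6>B[j]=1 take 1, j++
i=0 j=1: A[i]=6<=B[j]=28 take 6, i++
i=1 j=1: A[i]=36>B[j]=28 take 28, j++
i=1 j=2: A[i]=36<=B[j]=37 take 36, i++
i=2 j=2: A[i]=39>B[j]=37 take 37, j++
i=2 j=3: A[i]=39<=B[j]=39 take 39, i++
i=3 j=3: A done, take B[j]=39, j++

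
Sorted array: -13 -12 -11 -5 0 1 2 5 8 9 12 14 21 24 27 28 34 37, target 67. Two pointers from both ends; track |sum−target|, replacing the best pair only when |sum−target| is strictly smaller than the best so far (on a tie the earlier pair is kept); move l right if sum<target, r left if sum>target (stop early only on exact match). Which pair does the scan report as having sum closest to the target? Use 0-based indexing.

pair (28, 37) with sum 65 (|Δ|=2)

[0,17] -13+37=24 d=43 * → l++
[1,17] -12+37=25 d=42 * → l++
[2,17] -11+37=26 d=41 * → l++
[3,17] -5+37=32 d=35 * → l++
[4,17] 0+37=37 d=30 * → l++
[5,17] 1+37=38 d=29 * → l++
[6,17] 2+37=39 d=28 * → l++
[7,17] 5+37=42 d=25 * → l++
[8,17] 8+37=45 d=22 * → l++
[9,17] 9+37=46 d=21 * → l++
[10,17] 12+37=49 d=18 * → l++
[11,17] 14+37=51 d=16 * → l++
[12,17] 21+37=58 d=9 * → l++
[13,17] 24+37=61 d=6 * → l++
[14,17] 27+37=64 d=3 * → l++
[15,17] 28+37=65 d=2 * → l++
[16,17] 34+37=71 d=4 → r--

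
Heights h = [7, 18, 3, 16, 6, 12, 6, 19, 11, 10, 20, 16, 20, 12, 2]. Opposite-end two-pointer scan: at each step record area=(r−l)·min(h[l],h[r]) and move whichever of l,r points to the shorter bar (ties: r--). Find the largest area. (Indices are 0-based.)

l=0 r=14: min(7,2)*14=28 best=28 *, r--
l=0 r=13: min(7,12)*13=91 best=91 *, l++
l=1 r=13: min(18,12)*12=144 best=144 *, r--
l=1 r=12: min(18,20)*11=198 best=198 *, l++
l=2 r=12: min(3,20)*10=30 best=198, l++
l=3 r=12: min(16,20)*9=144 best=198, l++
l=4 r=12: min(6,20)*8=48 best=198, l++
l=5 r=12: min(12,20)*7=84 best=198, l++
l=6 r=12: min(6,20)*6=36 best=198, l++
l=7 r=12: min(19,20)*5=95 best=198, l++
l=8 r=12: min(11,20)*4=44 best=198, l++
l=9 r=12: min(10,20)*3=30 best=198, l++
l=10 r=12: min(20,20)*2=40 best=198, r--
l=10 r=11: min(20,16)*1=16 best=198, r--

max area = 198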